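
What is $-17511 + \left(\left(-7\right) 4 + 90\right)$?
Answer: $-17449$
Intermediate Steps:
$-17511 + \left(\left(-7\right) 4 + 90\right) = -17511 + \left(-28 + 90\right) = -17511 + 62 = -17449$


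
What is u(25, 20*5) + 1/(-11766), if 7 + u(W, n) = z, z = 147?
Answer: 1647239/11766 ≈ 140.00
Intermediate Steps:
u(W, n) = 140 (u(W, n) = -7 + 147 = 140)
u(25, 20*5) + 1/(-11766) = 140 + 1/(-11766) = 140 - 1/11766 = 1647239/11766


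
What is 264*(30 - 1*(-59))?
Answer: 23496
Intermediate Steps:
264*(30 - 1*(-59)) = 264*(30 + 59) = 264*89 = 23496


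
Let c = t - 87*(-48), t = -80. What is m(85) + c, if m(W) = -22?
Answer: 4074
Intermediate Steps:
c = 4096 (c = -80 - 87*(-48) = -80 + 4176 = 4096)
m(85) + c = -22 + 4096 = 4074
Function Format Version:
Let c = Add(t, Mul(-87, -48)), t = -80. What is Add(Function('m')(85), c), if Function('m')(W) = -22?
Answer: 4074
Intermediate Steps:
c = 4096 (c = Add(-80, Mul(-87, -48)) = Add(-80, 4176) = 4096)
Add(Function('m')(85), c) = Add(-22, 4096) = 4074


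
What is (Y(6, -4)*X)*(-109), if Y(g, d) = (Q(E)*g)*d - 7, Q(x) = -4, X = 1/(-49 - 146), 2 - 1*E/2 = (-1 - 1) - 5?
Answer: 9701/195 ≈ 49.749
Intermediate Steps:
E = 18 (E = 4 - 2*((-1 - 1) - 5) = 4 - 2*(-2 - 5) = 4 - 2*(-7) = 4 + 14 = 18)
X = -1/195 (X = 1/(-195) = -1/195 ≈ -0.0051282)
Y(g, d) = -7 - 4*d*g (Y(g, d) = (-4*g)*d - 7 = -4*d*g - 7 = -7 - 4*d*g)
(Y(6, -4)*X)*(-109) = ((-7 - 4*(-4)*6)*(-1/195))*(-109) = ((-7 + 96)*(-1/195))*(-109) = (89*(-1/195))*(-109) = -89/195*(-109) = 9701/195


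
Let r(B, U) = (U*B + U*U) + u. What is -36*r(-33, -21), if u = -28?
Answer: -39816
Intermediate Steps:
r(B, U) = -28 + U² + B*U (r(B, U) = (U*B + U*U) - 28 = (B*U + U²) - 28 = (U² + B*U) - 28 = -28 + U² + B*U)
-36*r(-33, -21) = -36*(-28 + (-21)² - 33*(-21)) = -36*(-28 + 441 + 693) = -36*1106 = -39816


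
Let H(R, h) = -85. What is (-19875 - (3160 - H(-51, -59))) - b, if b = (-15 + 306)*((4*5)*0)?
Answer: -23120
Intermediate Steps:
b = 0 (b = 291*(20*0) = 291*0 = 0)
(-19875 - (3160 - H(-51, -59))) - b = (-19875 - (3160 - 1*(-85))) - 1*0 = (-19875 - (3160 + 85)) + 0 = (-19875 - 1*3245) + 0 = (-19875 - 3245) + 0 = -23120 + 0 = -23120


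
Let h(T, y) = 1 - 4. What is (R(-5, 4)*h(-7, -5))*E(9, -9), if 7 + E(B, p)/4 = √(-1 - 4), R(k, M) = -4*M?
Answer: -1344 + 192*I*√5 ≈ -1344.0 + 429.33*I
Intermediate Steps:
h(T, y) = -3
E(B, p) = -28 + 4*I*√5 (E(B, p) = -28 + 4*√(-1 - 4) = -28 + 4*√(-5) = -28 + 4*(I*√5) = -28 + 4*I*√5)
(R(-5, 4)*h(-7, -5))*E(9, -9) = (-4*4*(-3))*(-28 + 4*I*√5) = (-16*(-3))*(-28 + 4*I*√5) = 48*(-28 + 4*I*√5) = -1344 + 192*I*√5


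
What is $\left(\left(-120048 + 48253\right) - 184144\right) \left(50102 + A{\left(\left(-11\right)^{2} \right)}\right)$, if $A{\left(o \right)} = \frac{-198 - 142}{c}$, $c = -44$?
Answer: $- \frac{141075368373}{11} \approx -1.2825 \cdot 10^{10}$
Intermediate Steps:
$A{\left(o \right)} = \frac{85}{11}$ ($A{\left(o \right)} = \frac{-198 - 142}{-44} = \left(-198 - 142\right) \left(- \frac{1}{44}\right) = \left(-340\right) \left(- \frac{1}{44}\right) = \frac{85}{11}$)
$\left(\left(-120048 + 48253\right) - 184144\right) \left(50102 + A{\left(\left(-11\right)^{2} \right)}\right) = \left(\left(-120048 + 48253\right) - 184144\right) \left(50102 + \frac{85}{11}\right) = \left(-71795 - 184144\right) \frac{551207}{11} = \left(-255939\right) \frac{551207}{11} = - \frac{141075368373}{11}$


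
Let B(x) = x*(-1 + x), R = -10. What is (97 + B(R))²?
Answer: 42849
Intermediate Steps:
(97 + B(R))² = (97 - 10*(-1 - 10))² = (97 - 10*(-11))² = (97 + 110)² = 207² = 42849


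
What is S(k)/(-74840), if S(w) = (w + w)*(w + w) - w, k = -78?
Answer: -12207/37420 ≈ -0.32622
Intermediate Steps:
S(w) = -w + 4*w² (S(w) = (2*w)*(2*w) - w = 4*w² - w = -w + 4*w²)
S(k)/(-74840) = -78*(-1 + 4*(-78))/(-74840) = -78*(-1 - 312)*(-1/74840) = -78*(-313)*(-1/74840) = 24414*(-1/74840) = -12207/37420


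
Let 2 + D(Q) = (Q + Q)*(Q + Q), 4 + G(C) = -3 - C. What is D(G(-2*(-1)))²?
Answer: 103684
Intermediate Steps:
G(C) = -7 - C (G(C) = -4 + (-3 - C) = -7 - C)
D(Q) = -2 + 4*Q² (D(Q) = -2 + (Q + Q)*(Q + Q) = -2 + (2*Q)*(2*Q) = -2 + 4*Q²)
D(G(-2*(-1)))² = (-2 + 4*(-7 - (-2)*(-1))²)² = (-2 + 4*(-7 - 1*2)²)² = (-2 + 4*(-7 - 2)²)² = (-2 + 4*(-9)²)² = (-2 + 4*81)² = (-2 + 324)² = 322² = 103684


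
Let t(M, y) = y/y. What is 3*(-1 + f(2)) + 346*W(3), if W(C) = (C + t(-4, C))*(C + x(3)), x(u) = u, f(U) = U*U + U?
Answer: 8319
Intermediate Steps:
f(U) = U + U² (f(U) = U² + U = U + U²)
t(M, y) = 1
W(C) = (1 + C)*(3 + C) (W(C) = (C + 1)*(C + 3) = (1 + C)*(3 + C))
3*(-1 + f(2)) + 346*W(3) = 3*(-1 + 2*(1 + 2)) + 346*(3 + 3² + 4*3) = 3*(-1 + 2*3) + 346*(3 + 9 + 12) = 3*(-1 + 6) + 346*24 = 3*5 + 8304 = 15 + 8304 = 8319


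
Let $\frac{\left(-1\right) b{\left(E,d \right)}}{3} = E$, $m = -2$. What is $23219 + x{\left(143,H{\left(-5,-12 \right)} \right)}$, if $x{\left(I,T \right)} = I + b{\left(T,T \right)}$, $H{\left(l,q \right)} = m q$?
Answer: $23290$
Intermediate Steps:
$b{\left(E,d \right)} = - 3 E$
$H{\left(l,q \right)} = - 2 q$
$x{\left(I,T \right)} = I - 3 T$
$23219 + x{\left(143,H{\left(-5,-12 \right)} \right)} = 23219 + \left(143 - 3 \left(\left(-2\right) \left(-12\right)\right)\right) = 23219 + \left(143 - 72\right) = 23219 + 71 = 23290$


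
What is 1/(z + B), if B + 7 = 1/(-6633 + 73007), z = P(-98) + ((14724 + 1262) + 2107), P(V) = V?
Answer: 66374/1193935513 ≈ 5.5593e-5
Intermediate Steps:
z = 17995 (z = -98 + ((14724 + 1262) + 2107) = -98 + (15986 + 2107) = -98 + 18093 = 17995)
B = -464617/66374 (B = -7 + 1/(-6633 + 73007) = -7 + 1/66374 = -464617/66374 ≈ -7.0000)
1/(z + B) = 1/(17995 - 464617/66374) = 1/(1193935513/66374) = 66374/1193935513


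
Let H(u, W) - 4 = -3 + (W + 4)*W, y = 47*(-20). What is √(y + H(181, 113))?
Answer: √12282 ≈ 110.82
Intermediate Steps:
y = -940
H(u, W) = 1 + W*(4 + W) (H(u, W) = 4 + (-3 + (W + 4)*W) = 4 + (-3 + (4 + W)*W) = 4 + (-3 + W*(4 + W)) = 1 + W*(4 + W))
√(y + H(181, 113)) = √(-940 + (1 + 113² + 4*113)) = √(-940 + (1 + 12769 + 452)) = √(-940 + 13222) = √12282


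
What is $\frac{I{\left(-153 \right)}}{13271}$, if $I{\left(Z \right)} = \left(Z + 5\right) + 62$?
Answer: $- \frac{86}{13271} \approx -0.0064803$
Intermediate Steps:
$I{\left(Z \right)} = 67 + Z$ ($I{\left(Z \right)} = \left(5 + Z\right) + 62 = 67 + Z$)
$\frac{I{\left(-153 \right)}}{13271} = \frac{67 - 153}{13271} = \left(-86\right) \frac{1}{13271} = - \frac{86}{13271}$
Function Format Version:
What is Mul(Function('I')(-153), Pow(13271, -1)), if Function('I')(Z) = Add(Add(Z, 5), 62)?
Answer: Rational(-86, 13271) ≈ -0.0064803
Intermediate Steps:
Function('I')(Z) = Add(67, Z) (Function('I')(Z) = Add(Add(5, Z), 62) = Add(67, Z))
Mul(Function('I')(-153), Pow(13271, -1)) = Mul(Add(67, -153), Pow(13271, -1)) = Mul(-86, Rational(1, 13271)) = Rational(-86, 13271)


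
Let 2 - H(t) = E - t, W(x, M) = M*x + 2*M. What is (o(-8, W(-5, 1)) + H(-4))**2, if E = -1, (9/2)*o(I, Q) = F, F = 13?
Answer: 289/81 ≈ 3.5679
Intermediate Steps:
W(x, M) = 2*M + M*x
o(I, Q) = 26/9 (o(I, Q) = (2/9)*13 = 26/9)
H(t) = 3 + t (H(t) = 2 - (-1 - t) = 2 + (1 + t) = 3 + t)
(o(-8, W(-5, 1)) + H(-4))**2 = (26/9 + (3 - 4))**2 = (26/9 - 1)**2 = (17/9)**2 = 289/81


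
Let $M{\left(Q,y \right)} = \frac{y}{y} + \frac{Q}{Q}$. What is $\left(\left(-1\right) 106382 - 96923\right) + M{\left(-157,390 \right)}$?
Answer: $-203303$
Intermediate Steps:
$M{\left(Q,y \right)} = 2$ ($M{\left(Q,y \right)} = 1 + 1 = 2$)
$\left(\left(-1\right) 106382 - 96923\right) + M{\left(-157,390 \right)} = \left(\left(-1\right) 106382 - 96923\right) + 2 = \left(-106382 - 96923\right) + 2 = -203305 + 2 = -203303$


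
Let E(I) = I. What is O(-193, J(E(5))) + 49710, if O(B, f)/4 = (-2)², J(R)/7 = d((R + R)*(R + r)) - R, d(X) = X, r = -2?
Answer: 49726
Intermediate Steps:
J(R) = -7*R + 14*R*(-2 + R) (J(R) = 7*((R + R)*(R - 2) - R) = 7*((2*R)*(-2 + R) - R) = 7*(2*R*(-2 + R) - R) = 7*(-R + 2*R*(-2 + R)) = -7*R + 14*R*(-2 + R))
O(B, f) = 16 (O(B, f) = 4*(-2)² = 4*4 = 16)
O(-193, J(E(5))) + 49710 = 16 + 49710 = 49726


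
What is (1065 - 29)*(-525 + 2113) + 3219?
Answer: 1648387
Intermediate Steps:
(1065 - 29)*(-525 + 2113) + 3219 = 1036*1588 + 3219 = 1645168 + 3219 = 1648387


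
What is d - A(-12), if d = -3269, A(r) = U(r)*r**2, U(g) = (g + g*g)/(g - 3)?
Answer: -10009/5 ≈ -2001.8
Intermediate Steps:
U(g) = (g + g**2)/(-3 + g)
A(r) = r**3*(1 + r)/(-3 + r) (A(r) = (r*(1 + r)/(-3 + r))*r**2 = r**3*(1 + r)/(-3 + r))
d - A(-12) = -3269 - (-12)**3*(1 - 12)/(-3 - 12) = -3269 - (-1728)*(-11)/(-15) = -3269 - (-1728)*(-1)*(-11)/15 = -3269 - 1*(-6336/5) = -3269 + 6336/5 = -10009/5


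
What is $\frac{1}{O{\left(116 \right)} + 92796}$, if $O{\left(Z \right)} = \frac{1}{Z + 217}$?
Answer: $\frac{333}{30901069} \approx 1.0776 \cdot 10^{-5}$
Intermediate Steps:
$O{\left(Z \right)} = \frac{1}{217 + Z}$
$\frac{1}{O{\left(116 \right)} + 92796} = \frac{1}{\frac{1}{217 + 116} + 92796} = \frac{1}{\frac{1}{333} + 92796} = \frac{1}{\frac{30901069}{333}} = \frac{333}{30901069}$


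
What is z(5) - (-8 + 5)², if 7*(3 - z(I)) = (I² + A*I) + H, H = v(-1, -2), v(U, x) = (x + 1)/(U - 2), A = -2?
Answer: -172/21 ≈ -8.1905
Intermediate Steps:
v(U, x) = (1 + x)/(-2 + U)
H = ⅓ (H = (1 - 2)/(-2 - 1) = -1/(-3) = -⅓*(-1) = ⅓ ≈ 0.33333)
z(I) = 62/21 - I²/7 + 2*I/7 (z(I) = 3 - ((I² - 2*I) + ⅓)/7 = 3 - (⅓ + I² - 2*I)/7 = 3 + (-1/21 - I²/7 + 2*I/7) = 62/21 - I²/7 + 2*I/7)
z(5) - (-8 + 5)² = (62/21 - ⅐*5² + (2/7)*5) - (-8 + 5)² = (62/21 - ⅐*25 + 10/7) - 1*(-3)² = (62/21 - 25/7 + 10/7) - 1*9 = 17/21 - 9 = -172/21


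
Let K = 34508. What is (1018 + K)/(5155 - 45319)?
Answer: -5921/6694 ≈ -0.88452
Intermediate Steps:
(1018 + K)/(5155 - 45319) = (1018 + 34508)/(5155 - 45319) = 35526/(-40164) = 35526*(-1/40164) = -5921/6694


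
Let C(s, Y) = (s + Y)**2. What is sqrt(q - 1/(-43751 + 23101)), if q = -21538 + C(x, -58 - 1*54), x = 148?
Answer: I*sqrt(345265768974)/4130 ≈ 142.27*I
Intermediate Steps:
C(s, Y) = (Y + s)**2
q = -20242 (q = -21538 + ((-58 - 1*54) + 148)**2 = -21538 + ((-58 - 54) + 148)**2 = -21538 + (-112 + 148)**2 = -21538 + 36**2 = -21538 + 1296 = -20242)
sqrt(q - 1/(-43751 + 23101)) = sqrt(-20242 - 1/(-43751 + 23101)) = sqrt(-20242 - 1/(-20650)) = sqrt(-20242 - 1*(-1/20650)) = sqrt(-20242 + 1/20650) = sqrt(-417997299/20650) = I*sqrt(345265768974)/4130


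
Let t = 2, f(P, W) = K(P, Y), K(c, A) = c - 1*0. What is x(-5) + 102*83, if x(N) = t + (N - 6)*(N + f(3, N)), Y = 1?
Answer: 8490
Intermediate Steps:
K(c, A) = c (K(c, A) = c + 0 = c)
f(P, W) = P
x(N) = 2 + (-6 + N)*(3 + N) (x(N) = 2 + (N - 6)*(N + 3) = 2 + (-6 + N)*(3 + N))
x(-5) + 102*83 = (-16 + (-5)**2 - 3*(-5)) + 102*83 = (-16 + 25 + 15) + 8466 = 24 + 8466 = 8490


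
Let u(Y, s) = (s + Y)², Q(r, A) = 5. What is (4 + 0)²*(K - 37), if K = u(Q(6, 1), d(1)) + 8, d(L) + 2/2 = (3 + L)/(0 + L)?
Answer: 560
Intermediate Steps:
d(L) = -1 + (3 + L)/L (d(L) = -1 + (3 + L)/(0 + L) = -1 + (3 + L)/L)
u(Y, s) = (Y + s)²
K = 72 (K = (5 + 3/1)² + 8 = (5 + 3*1)² + 8 = (5 + 3)² + 8 = 8² + 8 = 64 + 8 = 72)
(4 + 0)²*(K - 37) = (4 + 0)²*(72 - 37) = 4²*35 = 16*35 = 560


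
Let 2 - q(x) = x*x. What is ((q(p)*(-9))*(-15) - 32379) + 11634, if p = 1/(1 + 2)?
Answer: -20490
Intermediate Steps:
p = ⅓ (p = 1/3 = ⅓ ≈ 0.33333)
q(x) = 2 - x² (q(x) = 2 - x*x = 2 - x²)
((q(p)*(-9))*(-15) - 32379) + 11634 = (((2 - (⅓)²)*(-9))*(-15) - 32379) + 11634 = (((2 - 1*⅑)*(-9))*(-15) - 32379) + 11634 = (((2 - ⅑)*(-9))*(-15) - 32379) + 11634 = (((17/9)*(-9))*(-15) - 32379) + 11634 = (-17*(-15) - 32379) + 11634 = (255 - 32379) + 11634 = -32124 + 11634 = -20490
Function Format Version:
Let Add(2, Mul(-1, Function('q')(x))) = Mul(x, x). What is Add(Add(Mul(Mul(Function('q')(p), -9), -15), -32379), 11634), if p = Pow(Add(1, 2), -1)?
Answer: -20490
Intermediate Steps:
p = Rational(1, 3) (p = Pow(3, -1) = Rational(1, 3) ≈ 0.33333)
Function('q')(x) = Add(2, Mul(-1, Pow(x, 2))) (Function('q')(x) = Add(2, Mul(-1, Mul(x, x))) = Add(2, Mul(-1, Pow(x, 2))))
Add(Add(Mul(Mul(Function('q')(p), -9), -15), -32379), 11634) = Add(Add(Mul(Mul(Add(2, Mul(-1, Pow(Rational(1, 3), 2))), -9), -15), -32379), 11634) = Add(Add(Mul(Mul(Add(2, Mul(-1, Rational(1, 9))), -9), -15), -32379), 11634) = Add(Add(Mul(Mul(Add(2, Rational(-1, 9)), -9), -15), -32379), 11634) = Add(Add(Mul(Mul(Rational(17, 9), -9), -15), -32379), 11634) = Add(Add(Mul(-17, -15), -32379), 11634) = Add(Add(255, -32379), 11634) = Add(-32124, 11634) = -20490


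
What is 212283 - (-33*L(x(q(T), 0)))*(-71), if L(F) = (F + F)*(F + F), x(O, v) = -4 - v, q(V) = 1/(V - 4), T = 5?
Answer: 62331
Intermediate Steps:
q(V) = 1/(-4 + V)
L(F) = 4*F² (L(F) = (2*F)*(2*F) = 4*F²)
212283 - (-33*L(x(q(T), 0)))*(-71) = 212283 - (-132*(-4 - 1*0)²)*(-71) = 212283 - (-132*(-4 + 0)²)*(-71) = 212283 - (-132*(-4)²)*(-71) = 212283 - (-132*16)*(-71) = 212283 - (-33*64)*(-71) = 212283 - (-2112)*(-71) = 212283 - 1*149952 = 212283 - 149952 = 62331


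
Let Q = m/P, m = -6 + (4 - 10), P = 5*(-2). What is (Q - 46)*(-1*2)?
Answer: 448/5 ≈ 89.600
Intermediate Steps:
P = -10
m = -12 (m = -6 - 6 = -12)
Q = 6/5 (Q = -12/(-10) = -12*(-⅒) = 6/5 ≈ 1.2000)
(Q - 46)*(-1*2) = (6/5 - 46)*(-1*2) = -224/5*(-2) = 448/5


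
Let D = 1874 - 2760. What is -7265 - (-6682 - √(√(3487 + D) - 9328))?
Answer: -583 + I*√9277 ≈ -583.0 + 96.317*I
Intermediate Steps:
D = -886
-7265 - (-6682 - √(√(3487 + D) - 9328)) = -7265 - (-6682 - √(√(3487 - 886) - 9328)) = -7265 - (-6682 - √(√2601 - 9328)) = -7265 - (-6682 - √(51 - 9328)) = -7265 - (-6682 - √(-9277)) = -7265 - (-6682 - I*√9277) = -7265 + (6682 + I*√9277) = -583 + I*√9277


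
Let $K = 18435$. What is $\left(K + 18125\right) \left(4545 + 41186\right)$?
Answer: $1671925360$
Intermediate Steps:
$\left(K + 18125\right) \left(4545 + 41186\right) = \left(18435 + 18125\right) \left(4545 + 41186\right) = 36560 \cdot 45731 = 1671925360$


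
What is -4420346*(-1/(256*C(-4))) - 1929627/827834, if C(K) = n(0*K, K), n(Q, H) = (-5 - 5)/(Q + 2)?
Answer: -130777951183/37843840 ≈ -3455.7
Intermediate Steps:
n(Q, H) = -10/(2 + Q)
C(K) = -5 (C(K) = -10/(2 + 0*K) = -10/(2 + 0) = -10/2 = -10*½ = -5)
-4420346*(-1/(256*C(-4))) - 1929627/827834 = -4420346/(8*(-1*(-5)*32)) - 1929627/827834 = -4420346/(8*(5*32)) - 1929627*1/827834 = -4420346/(8*160) - 275661/118262 = -4420346/1280 - 275661/118262 = -4420346*1/1280 - 275661/118262 = -2210173/640 - 275661/118262 = -130777951183/37843840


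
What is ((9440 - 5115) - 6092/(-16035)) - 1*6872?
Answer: -40835053/16035 ≈ -2546.6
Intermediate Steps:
((9440 - 5115) - 6092/(-16035)) - 1*6872 = (4325 - 6092*(-1/16035)) - 6872 = (4325 + 6092/16035) - 6872 = 69357467/16035 - 6872 = -40835053/16035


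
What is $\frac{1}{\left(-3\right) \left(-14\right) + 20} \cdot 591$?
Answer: $\frac{591}{62} \approx 9.5323$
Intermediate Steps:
$\frac{1}{\left(-3\right) \left(-14\right) + 20} \cdot 591 = \frac{1}{42 + 20} \cdot 591 = \frac{1}{62} \cdot 591 = \frac{591}{62}$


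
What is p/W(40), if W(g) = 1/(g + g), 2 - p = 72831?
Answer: -5826320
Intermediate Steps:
p = -72829 (p = 2 - 1*72831 = 2 - 72831 = -72829)
W(g) = 1/(2*g)
p/W(40) = -72829/((½)/40) = -72829/((½)*(1/40)) = -72829/1/80 = -72829*80 = -5826320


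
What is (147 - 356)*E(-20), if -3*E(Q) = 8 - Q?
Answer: 5852/3 ≈ 1950.7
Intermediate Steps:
E(Q) = -8/3 + Q/3 (E(Q) = -(8 - Q)/3 = -8/3 + Q/3)
(147 - 356)*E(-20) = (147 - 356)*(-8/3 + (1/3)*(-20)) = -209*(-8/3 - 20/3) = -209*(-28/3) = 5852/3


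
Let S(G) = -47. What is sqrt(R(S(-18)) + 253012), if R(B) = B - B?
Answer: 2*sqrt(63253) ≈ 503.00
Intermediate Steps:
R(B) = 0
sqrt(R(S(-18)) + 253012) = sqrt(0 + 253012) = sqrt(253012) = 2*sqrt(63253)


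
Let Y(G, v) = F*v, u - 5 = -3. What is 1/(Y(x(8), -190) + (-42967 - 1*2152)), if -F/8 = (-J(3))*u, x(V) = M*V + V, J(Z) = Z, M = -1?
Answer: -1/54239 ≈ -1.8437e-5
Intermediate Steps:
u = 2 (u = 5 - 3 = 2)
x(V) = 0 (x(V) = -V + V = 0)
F = 48 (F = -8*(-1*3)*2 = -(-24)*2 = -8*(-6) = 48)
Y(G, v) = 48*v
1/(Y(x(8), -190) + (-42967 - 1*2152)) = 1/(48*(-190) + (-42967 - 1*2152)) = 1/(-9120 + (-42967 - 2152)) = 1/(-9120 - 45119) = 1/(-54239) = -1/54239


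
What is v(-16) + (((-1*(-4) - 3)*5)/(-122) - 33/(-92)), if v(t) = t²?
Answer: 1438455/5612 ≈ 256.32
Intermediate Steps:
v(-16) + (((-1*(-4) - 3)*5)/(-122) - 33/(-92)) = (-16)² + (((-1*(-4) - 3)*5)/(-122) - 33/(-92)) = 256 + (((4 - 3)*5)*(-1/122) - 33*(-1/92)) = 256 + ((1*5)*(-1/122) + 33/92) = 256 + (5*(-1/122) + 33/92) = 256 + (-5/122 + 33/92) = 256 + 1783/5612 = 1438455/5612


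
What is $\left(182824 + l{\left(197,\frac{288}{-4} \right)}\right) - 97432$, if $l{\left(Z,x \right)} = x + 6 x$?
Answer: $84888$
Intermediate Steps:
$l{\left(Z,x \right)} = 7 x$
$\left(182824 + l{\left(197,\frac{288}{-4} \right)}\right) - 97432 = \left(182824 + 7 \frac{288}{-4}\right) - 97432 = \left(182824 + 7 \cdot 288 \left(- \frac{1}{4}\right)\right) - 97432 = \left(182824 + 7 \left(-72\right)\right) - 97432 = \left(182824 - 504\right) - 97432 = 182320 - 97432 = 84888$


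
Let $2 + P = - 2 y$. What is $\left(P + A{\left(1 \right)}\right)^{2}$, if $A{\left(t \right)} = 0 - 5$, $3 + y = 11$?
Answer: $529$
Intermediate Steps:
$y = 8$ ($y = -3 + 11 = 8$)
$P = -18$ ($P = -2 - 16 = -18$)
$A{\left(t \right)} = -5$ ($A{\left(t \right)} = 0 - 5 = -5$)
$\left(P + A{\left(1 \right)}\right)^{2} = \left(-18 - 5\right)^{2} = \left(-23\right)^{2} = 529$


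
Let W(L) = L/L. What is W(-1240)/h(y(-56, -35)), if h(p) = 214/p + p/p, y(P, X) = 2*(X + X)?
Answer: -70/37 ≈ -1.8919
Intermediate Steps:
y(P, X) = 4*X (y(P, X) = 2*(2*X) = 4*X)
h(p) = 1 + 214/p (h(p) = 214/p + 1 = 1 + 214/p)
W(L) = 1
W(-1240)/h(y(-56, -35)) = 1/((214 + 4*(-35))/((4*(-35)))) = 1/((214 - 140)/(-140)) = 1/(-1/140*74) = 1/(-37/70) = 1*(-70/37) = -70/37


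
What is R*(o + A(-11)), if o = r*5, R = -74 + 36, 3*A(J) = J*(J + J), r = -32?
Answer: 9044/3 ≈ 3014.7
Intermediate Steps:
A(J) = 2*J²/3 (A(J) = (J*(J + J))/3 = (J*(2*J))/3 = (2*J²)/3 = 2*J²/3)
R = -38
o = -160 (o = -32*5 = -160)
R*(o + A(-11)) = -38*(-160 + (⅔)*(-11)²) = -38*(-160 + (⅔)*121) = -38*(-160 + 242/3) = -38*(-238/3) = 9044/3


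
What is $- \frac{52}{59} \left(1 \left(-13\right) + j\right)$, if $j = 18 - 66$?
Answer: $\frac{3172}{59} \approx 53.763$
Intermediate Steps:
$j = -48$ ($j = 18 - 66 = -48$)
$- \frac{52}{59} \left(1 \left(-13\right) + j\right) = - \frac{52}{59} \left(1 \left(-13\right) - 48\right) = \left(-52\right) \frac{1}{59} \left(-13 - 48\right) = \left(- \frac{52}{59}\right) \left(-61\right) = \frac{3172}{59}$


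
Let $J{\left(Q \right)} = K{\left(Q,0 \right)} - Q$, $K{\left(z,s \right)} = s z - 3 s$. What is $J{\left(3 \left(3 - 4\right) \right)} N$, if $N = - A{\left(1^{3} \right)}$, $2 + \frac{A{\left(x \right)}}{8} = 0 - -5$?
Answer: $-72$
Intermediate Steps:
$A{\left(x \right)} = 24$ ($A{\left(x \right)} = -16 + 8 \left(0 - -5\right) = -16 + 8 \left(0 + 5\right) = -16 + 8 \cdot 5 = -16 + 40 = 24$)
$K{\left(z,s \right)} = - 3 s + s z$
$J{\left(Q \right)} = - Q$ ($J{\left(Q \right)} = 0 \left(-3 + Q\right) - Q = 0 - Q = - Q$)
$N = -24$ ($N = \left(-1\right) 24 = -24$)
$J{\left(3 \left(3 - 4\right) \right)} N = - 3 \left(3 - 4\right) \left(-24\right) = - 3 \left(-1\right) \left(-24\right) = \left(-1\right) \left(-3\right) \left(-24\right) = 3 \left(-24\right) = -72$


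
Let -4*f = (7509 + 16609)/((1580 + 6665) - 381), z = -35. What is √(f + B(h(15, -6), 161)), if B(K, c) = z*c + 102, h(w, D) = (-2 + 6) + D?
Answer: I*√85555486589/3932 ≈ 74.389*I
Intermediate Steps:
h(w, D) = 4 + D
B(K, c) = 102 - 35*c (B(K, c) = -35*c + 102 = 102 - 35*c)
f = -12059/15728 (f = -(7509 + 16609)/(4*((1580 + 6665) - 381)) = -12059/(2*(8245 - 381)) = -12059/(2*7864) = -¼*12059/3932 = -12059/15728 ≈ -0.76672)
√(f + B(h(15, -6), 161)) = √(-12059/15728 + (102 - 35*161)) = √(-12059/15728 + (102 - 5635)) = √(-12059/15728 - 5533) = √(-87035083/15728) = I*√85555486589/3932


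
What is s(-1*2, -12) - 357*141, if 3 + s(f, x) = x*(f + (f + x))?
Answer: -50148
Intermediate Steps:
s(f, x) = -3 + x*(x + 2*f) (s(f, x) = -3 + x*(f + (f + x)) = -3 + x*(x + 2*f))
s(-1*2, -12) - 357*141 = (-3 + (-12)² + 2*(-1*2)*(-12)) - 357*141 = (-3 + 144 + 2*(-2)*(-12)) - 50337 = (-3 + 144 + 48) - 50337 = 189 - 50337 = -50148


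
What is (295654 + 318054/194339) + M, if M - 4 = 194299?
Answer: 95218071477/194339 ≈ 4.8996e+5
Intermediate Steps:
M = 194303 (M = 4 + 194299 = 194303)
(295654 + 318054/194339) + M = (295654 + 318054/194339) + 194303 = 57457420760/194339 + 194303 = 95218071477/194339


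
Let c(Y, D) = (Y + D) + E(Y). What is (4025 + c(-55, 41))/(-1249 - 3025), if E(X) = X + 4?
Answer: -1980/2137 ≈ -0.92653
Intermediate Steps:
E(X) = 4 + X
c(Y, D) = 4 + D + 2*Y (c(Y, D) = (Y + D) + (4 + Y) = (D + Y) + (4 + Y) = 4 + D + 2*Y)
(4025 + c(-55, 41))/(-1249 - 3025) = (4025 + (4 + 41 + 2*(-55)))/(-1249 - 3025) = (4025 + (4 + 41 - 110))/(-4274) = (4025 - 65)*(-1/4274) = 3960*(-1/4274) = -1980/2137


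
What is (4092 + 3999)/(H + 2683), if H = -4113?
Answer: -8091/1430 ≈ -5.6580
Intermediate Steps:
(4092 + 3999)/(H + 2683) = (4092 + 3999)/(-4113 + 2683) = 8091/(-1430) = 8091*(-1/1430) = -8091/1430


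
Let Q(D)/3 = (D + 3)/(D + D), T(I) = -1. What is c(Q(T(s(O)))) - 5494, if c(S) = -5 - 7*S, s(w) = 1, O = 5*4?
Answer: -5478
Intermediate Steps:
O = 20
Q(D) = 3*(3 + D)/(2*D) (Q(D) = 3*((D + 3)/(D + D)) = 3*((3 + D)/((2*D))) = 3*((3 + D)*(1/(2*D))) = 3*((3 + D)/(2*D)) = 3*(3 + D)/(2*D))
c(Q(T(s(O)))) - 5494 = (-5 - 21*(3 - 1)/(2*(-1))) - 5494 = (-5 - 21*(-1)*2/2) - 5494 = (-5 - 7*(-3)) - 5494 = (-5 + 21) - 5494 = 16 - 5494 = -5478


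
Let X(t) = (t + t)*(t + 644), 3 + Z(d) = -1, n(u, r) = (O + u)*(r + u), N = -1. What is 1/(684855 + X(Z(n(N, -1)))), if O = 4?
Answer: 1/679735 ≈ 1.4712e-6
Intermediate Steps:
n(u, r) = (4 + u)*(r + u)
Z(d) = -4 (Z(d) = -3 - 1 = -4)
X(t) = 2*t*(644 + t) (X(t) = (2*t)*(644 + t) = 2*t*(644 + t))
1/(684855 + X(Z(n(N, -1)))) = 1/(684855 + 2*(-4)*(644 - 4)) = 1/(684855 + 2*(-4)*640) = 1/(684855 - 5120) = 1/679735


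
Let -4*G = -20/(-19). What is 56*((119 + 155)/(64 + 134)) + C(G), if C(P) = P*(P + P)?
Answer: 2774542/35739 ≈ 77.633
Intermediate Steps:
G = -5/19 (G = -(-5)/(-19) = -(-5)*(-1)/19 = -¼*20/19 = -5/19 ≈ -0.26316)
C(P) = 2*P² (C(P) = P*(2*P) = 2*P²)
56*((119 + 155)/(64 + 134)) + C(G) = 56*((119 + 155)/(64 + 134)) + 2*(-5/19)² = 56*(274/198) + 2*(25/361) = 56*(274*(1/198)) + 50/361 = 56*(137/99) + 50/361 = 7672/99 + 50/361 = 2774542/35739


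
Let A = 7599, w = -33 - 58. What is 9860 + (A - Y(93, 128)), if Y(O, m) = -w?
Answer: 17368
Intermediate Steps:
w = -91
Y(O, m) = 91 (Y(O, m) = -1*(-91) = 91)
9860 + (A - Y(93, 128)) = 9860 + (7599 - 1*91) = 9860 + (7599 - 91) = 9860 + 7508 = 17368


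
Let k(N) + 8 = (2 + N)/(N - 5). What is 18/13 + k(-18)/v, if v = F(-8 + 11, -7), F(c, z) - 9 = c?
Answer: 232/299 ≈ 0.77592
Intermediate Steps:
k(N) = -8 + (2 + N)/(-5 + N) (k(N) = -8 + (2 + N)/(N - 5) = -8 + (2 + N)/(-5 + N))
F(c, z) = 9 + c
v = 12 (v = 9 + (-8 + 11) = 9 + 3 = 12)
18/13 + k(-18)/v = 18/13 + (7*(6 - 1*(-18))/(-5 - 18))/12 = 18*(1/13) + (7*(6 + 18)/(-23))*(1/12) = 18/13 + (7*(-1/23)*24)*(1/12) = 18/13 - 168/23*1/12 = 18/13 - 14/23 = 232/299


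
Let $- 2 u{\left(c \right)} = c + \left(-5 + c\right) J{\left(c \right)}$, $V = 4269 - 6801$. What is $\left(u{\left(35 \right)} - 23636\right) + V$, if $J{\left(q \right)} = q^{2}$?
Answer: $- \frac{89121}{2} \approx -44561.0$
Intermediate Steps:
$V = -2532$ ($V = 4269 - 6801 = -2532$)
$u{\left(c \right)} = - \frac{c}{2} - \frac{c^{2} \left(-5 + c\right)}{2}$ ($u{\left(c \right)} = - \frac{c + \left(-5 + c\right) c^{2}}{2} = - \frac{c + c^{2} \left(-5 + c\right)}{2} = - \frac{c}{2} - \frac{c^{2} \left(-5 + c\right)}{2}$)
$\left(u{\left(35 \right)} - 23636\right) + V = \left(\frac{1}{2} \cdot 35 \left(-1 - 35^{2} + 5 \cdot 35\right) - 23636\right) - 2532 = \left(\frac{1}{2} \cdot 35 \left(-1 - 1225 + 175\right) - 23636\right) - 2532 = \left(\frac{1}{2} \cdot 35 \left(-1051\right) - 23636\right) - 2532 = \left(- \frac{36785}{2} - 23636\right) - 2532 = - \frac{84057}{2} - 2532 = - \frac{89121}{2}$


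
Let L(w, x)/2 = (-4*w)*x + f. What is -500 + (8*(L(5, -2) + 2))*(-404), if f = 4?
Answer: -291380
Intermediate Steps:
L(w, x) = 8 - 8*w*x (L(w, x) = 2*((-4*w)*x + 4) = 2*(-4*w*x + 4) = 2*(4 - 4*w*x) = 8 - 8*w*x)
-500 + (8*(L(5, -2) + 2))*(-404) = -500 + (8*((8 - 8*5*(-2)) + 2))*(-404) = -500 + (8*((8 + 80) + 2))*(-404) = -500 + (8*(88 + 2))*(-404) = -500 + (8*90)*(-404) = -500 + 720*(-404) = -500 - 290880 = -291380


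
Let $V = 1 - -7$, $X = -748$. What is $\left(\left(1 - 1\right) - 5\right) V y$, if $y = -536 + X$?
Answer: $51360$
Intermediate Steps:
$V = 8$ ($V = 1 + 7 = 8$)
$y = -1284$ ($y = -536 - 748 = -1284$)
$\left(\left(1 - 1\right) - 5\right) V y = \left(\left(1 - 1\right) - 5\right) 8 \left(-1284\right) = \left(0 - 5\right) 8 \left(-1284\right) = \left(-5\right) 8 \left(-1284\right) = \left(-40\right) \left(-1284\right) = 51360$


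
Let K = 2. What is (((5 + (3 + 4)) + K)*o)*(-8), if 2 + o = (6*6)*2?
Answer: -7840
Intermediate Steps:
o = 70 (o = -2 + (6*6)*2 = -2 + 36*2 = -2 + 72 = 70)
(((5 + (3 + 4)) + K)*o)*(-8) = (((5 + (3 + 4)) + 2)*70)*(-8) = (((5 + 7) + 2)*70)*(-8) = ((12 + 2)*70)*(-8) = (14*70)*(-8) = 980*(-8) = -7840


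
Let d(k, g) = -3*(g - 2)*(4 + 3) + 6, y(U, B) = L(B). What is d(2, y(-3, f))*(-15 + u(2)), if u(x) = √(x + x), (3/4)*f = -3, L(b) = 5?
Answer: 741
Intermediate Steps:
f = -4 (f = (4/3)*(-3) = -4)
y(U, B) = 5
u(x) = √2*√x (u(x) = √(2*x) = √2*√x)
d(k, g) = 48 - 21*g (d(k, g) = -3*(-2 + g)*7 + 6 = -3*(-14 + 7*g) + 6 = (42 - 21*g) + 6 = 48 - 21*g)
d(2, y(-3, f))*(-15 + u(2)) = (48 - 21*5)*(-15 + √2*√2) = (48 - 105)*(-15 + 2) = -57*(-13) = 741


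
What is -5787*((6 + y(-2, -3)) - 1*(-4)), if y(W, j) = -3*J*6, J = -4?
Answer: -474534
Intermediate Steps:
y(W, j) = 72 (y(W, j) = -3*(-4)*6 = 12*6 = 72)
-5787*((6 + y(-2, -3)) - 1*(-4)) = -5787*((6 + 72) - 1*(-4)) = -5787*(78 + 4) = -5787*82 = -474534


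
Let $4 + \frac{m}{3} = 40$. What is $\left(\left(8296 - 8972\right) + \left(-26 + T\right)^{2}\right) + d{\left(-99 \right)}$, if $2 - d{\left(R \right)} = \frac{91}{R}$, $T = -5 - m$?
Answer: $\frac{1846144}{99} \approx 18648.0$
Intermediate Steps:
$m = 108$ ($m = -12 + 3 \cdot 40 = -12 + 120 = 108$)
$T = -113$ ($T = -5 - 108 = -113$)
$d{\left(R \right)} = 2 - \frac{91}{R}$
$\left(\left(8296 - 8972\right) + \left(-26 + T\right)^{2}\right) + d{\left(-99 \right)} = \left(\left(8296 - 8972\right) + \left(-26 - 113\right)^{2}\right) + \left(2 - \frac{91}{-99}\right) = \left(-676 + \left(-139\right)^{2}\right) + \left(2 - - \frac{91}{99}\right) = \left(-676 + 19321\right) + \left(2 + \frac{91}{99}\right) = 18645 + \frac{289}{99} = \frac{1846144}{99}$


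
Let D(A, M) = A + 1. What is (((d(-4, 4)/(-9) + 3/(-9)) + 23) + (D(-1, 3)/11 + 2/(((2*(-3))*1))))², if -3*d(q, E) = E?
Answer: 368449/729 ≈ 505.42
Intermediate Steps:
d(q, E) = -E/3
D(A, M) = 1 + A
(((d(-4, 4)/(-9) + 3/(-9)) + 23) + (D(-1, 3)/11 + 2/(((2*(-3))*1))))² = (((-⅓*4/(-9) + 3/(-9)) + 23) + ((1 - 1)/11 + 2/(((2*(-3))*1))))² = (((-4/3*(-⅑) + 3*(-⅑)) + 23) + (0*(1/11) + 2/((-6*1))))² = (((4/27 - ⅓) + 23) + (0 + 2/(-6)))² = ((-5/27 + 23) + (0 + 2*(-⅙)))² = (616/27 + (0 - ⅓))² = (616/27 - ⅓)² = (607/27)² = 368449/729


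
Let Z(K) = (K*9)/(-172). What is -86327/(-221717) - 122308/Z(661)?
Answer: 4664768767115/1318994433 ≈ 3536.6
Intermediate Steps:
Z(K) = -9*K/172 (Z(K) = (9*K)*(-1/172) = -9*K/172)
-86327/(-221717) - 122308/Z(661) = -86327/(-221717) - 122308/((-9/172*661)) = -86327*(-1/221717) - 122308/(-5949/172) = 86327/221717 - 122308*(-172/5949) = 86327/221717 + 21036976/5949 = 4664768767115/1318994433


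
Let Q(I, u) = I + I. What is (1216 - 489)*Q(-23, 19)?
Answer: -33442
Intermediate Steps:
Q(I, u) = 2*I
(1216 - 489)*Q(-23, 19) = (1216 - 489)*(2*(-23)) = 727*(-46) = -33442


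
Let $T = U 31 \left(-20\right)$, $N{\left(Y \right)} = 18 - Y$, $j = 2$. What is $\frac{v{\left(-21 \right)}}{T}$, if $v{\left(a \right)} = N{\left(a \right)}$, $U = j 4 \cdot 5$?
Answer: $- \frac{39}{24800} \approx -0.0015726$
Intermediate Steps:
$U = 40$ ($U = 2 \cdot 4 \cdot 5 = 8 \cdot 5 = 40$)
$v{\left(a \right)} = 18 - a$
$T = -24800$ ($T = 40 \cdot 31 \left(-20\right) = 1240 \left(-20\right) = -24800$)
$\frac{v{\left(-21 \right)}}{T} = \frac{18 - -21}{-24800} = \left(18 + 21\right) \left(- \frac{1}{24800}\right) = 39 \left(- \frac{1}{24800}\right) = - \frac{39}{24800}$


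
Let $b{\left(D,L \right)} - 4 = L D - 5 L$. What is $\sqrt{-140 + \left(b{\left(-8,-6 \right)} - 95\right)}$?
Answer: $3 i \sqrt{17} \approx 12.369 i$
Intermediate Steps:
$b{\left(D,L \right)} = 4 - 5 L + D L$ ($b{\left(D,L \right)} = 4 + \left(L D - 5 L\right) = 4 + \left(D L - 5 L\right) = 4 + \left(- 5 L + D L\right) = 4 - 5 L + D L$)
$\sqrt{-140 + \left(b{\left(-8,-6 \right)} - 95\right)} = \sqrt{-140 - 13} = \sqrt{-153} = 3 i \sqrt{17}$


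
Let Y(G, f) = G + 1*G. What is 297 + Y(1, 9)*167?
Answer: 631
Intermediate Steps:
Y(G, f) = 2*G (Y(G, f) = G + G = 2*G)
297 + Y(1, 9)*167 = 297 + (2*1)*167 = 297 + 2*167 = 297 + 334 = 631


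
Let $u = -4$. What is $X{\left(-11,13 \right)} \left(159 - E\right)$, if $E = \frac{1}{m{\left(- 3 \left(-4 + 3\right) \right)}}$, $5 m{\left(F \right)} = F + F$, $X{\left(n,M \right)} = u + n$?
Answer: $- \frac{4745}{2} \approx -2372.5$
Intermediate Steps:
$X{\left(n,M \right)} = -4 + n$
$m{\left(F \right)} = \frac{2 F}{5}$ ($m{\left(F \right)} = \frac{F + F}{5} = \frac{2 F}{5}$)
$E = \frac{5}{6}$ ($E = \frac{1}{\frac{2}{5} \left(- 3 \left(-4 + 3\right)\right)} = \frac{1}{\frac{2}{5} \left(\left(-3\right) \left(-1\right)\right)} = \frac{1}{\frac{2}{5} \cdot 3} = \frac{1}{\frac{6}{5}} = \frac{5}{6} \approx 0.83333$)
$X{\left(-11,13 \right)} \left(159 - E\right) = \left(-4 - 11\right) \left(159 - \frac{5}{6}\right) = - 15 \left(159 - \frac{5}{6}\right) = \left(-15\right) \frac{949}{6} = - \frac{4745}{2}$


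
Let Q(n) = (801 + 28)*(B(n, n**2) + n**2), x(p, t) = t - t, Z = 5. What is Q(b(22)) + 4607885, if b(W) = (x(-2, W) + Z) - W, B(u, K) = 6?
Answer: 4852440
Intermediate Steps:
x(p, t) = 0
b(W) = 5 - W (b(W) = (0 + 5) - W = 5 - W)
Q(n) = 4974 + 829*n**2 (Q(n) = (801 + 28)*(6 + n**2) = 829*(6 + n**2) = 4974 + 829*n**2)
Q(b(22)) + 4607885 = (4974 + 829*(5 - 1*22)**2) + 4607885 = (4974 + 829*(5 - 22)**2) + 4607885 = (4974 + 829*(-17)**2) + 4607885 = (4974 + 829*289) + 4607885 = (4974 + 239581) + 4607885 = 244555 + 4607885 = 4852440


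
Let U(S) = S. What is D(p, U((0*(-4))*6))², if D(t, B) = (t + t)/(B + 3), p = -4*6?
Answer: 256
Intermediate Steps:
p = -24
D(t, B) = 2*t/(3 + B) (D(t, B) = (2*t)/(3 + B) = 2*t/(3 + B))
D(p, U((0*(-4))*6))² = (2*(-24)/(3 + (0*(-4))*6))² = (2*(-24)/(3 + 0*6))² = (2*(-24)/(3 + 0))² = (2*(-24)/3)² = (2*(-24)*(⅓))² = (-16)² = 256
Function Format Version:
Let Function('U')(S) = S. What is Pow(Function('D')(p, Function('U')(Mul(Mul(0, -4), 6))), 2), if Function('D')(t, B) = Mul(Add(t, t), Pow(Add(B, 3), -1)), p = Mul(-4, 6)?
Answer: 256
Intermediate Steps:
p = -24
Function('D')(t, B) = Mul(2, t, Pow(Add(3, B), -1)) (Function('D')(t, B) = Mul(Mul(2, t), Pow(Add(3, B), -1)) = Mul(2, t, Pow(Add(3, B), -1)))
Pow(Function('D')(p, Function('U')(Mul(Mul(0, -4), 6))), 2) = Pow(Mul(2, -24, Pow(Add(3, Mul(Mul(0, -4), 6)), -1)), 2) = Pow(Mul(2, -24, Pow(Add(3, Mul(0, 6)), -1)), 2) = Pow(Mul(2, -24, Pow(Add(3, 0), -1)), 2) = Pow(Mul(2, -24, Pow(3, -1)), 2) = Pow(Mul(2, -24, Rational(1, 3)), 2) = Pow(-16, 2) = 256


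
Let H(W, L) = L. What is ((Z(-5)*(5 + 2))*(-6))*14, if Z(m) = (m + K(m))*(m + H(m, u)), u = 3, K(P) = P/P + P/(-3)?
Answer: -2744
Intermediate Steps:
K(P) = 1 - P/3 (K(P) = 1 + P*(-1/3) = 1 - P/3)
Z(m) = (1 + 2*m/3)*(3 + m) (Z(m) = (m + (1 - m/3))*(m + 3) = (1 + 2*m/3)*(3 + m))
((Z(-5)*(5 + 2))*(-6))*14 = (((3 + 3*(-5) + (2/3)*(-5)**2)*(5 + 2))*(-6))*14 = (((3 - 15 + (2/3)*25)*7)*(-6))*14 = (((3 - 15 + 50/3)*7)*(-6))*14 = (((14/3)*7)*(-6))*14 = ((98/3)*(-6))*14 = -196*14 = -2744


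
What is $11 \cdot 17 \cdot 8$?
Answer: $1496$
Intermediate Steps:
$11 \cdot 17 \cdot 8 = 187 \cdot 8 = 1496$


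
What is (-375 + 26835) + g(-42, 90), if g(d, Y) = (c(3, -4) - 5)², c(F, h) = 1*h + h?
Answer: 26629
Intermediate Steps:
c(F, h) = 2*h (c(F, h) = h + h = 2*h)
g(d, Y) = 169 (g(d, Y) = (2*(-4) - 5)² = (-8 - 5)² = (-13)² = 169)
(-375 + 26835) + g(-42, 90) = (-375 + 26835) + 169 = 26460 + 169 = 26629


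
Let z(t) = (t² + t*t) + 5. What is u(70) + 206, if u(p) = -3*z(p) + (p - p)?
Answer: -29209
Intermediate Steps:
z(t) = 5 + 2*t² (z(t) = (t² + t²) + 5 = 2*t² + 5 = 5 + 2*t²)
u(p) = -15 - 6*p² (u(p) = -3*(5 + 2*p²) + (p - p) = (-15 - 6*p²) + 0 = -15 - 6*p²)
u(70) + 206 = (-15 - 6*70²) + 206 = (-15 - 6*4900) + 206 = (-15 - 29400) + 206 = -29415 + 206 = -29209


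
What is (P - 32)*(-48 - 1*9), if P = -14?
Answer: 2622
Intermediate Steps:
(P - 32)*(-48 - 1*9) = (-14 - 32)*(-48 - 1*9) = -46*(-48 - 9) = -46*(-57) = 2622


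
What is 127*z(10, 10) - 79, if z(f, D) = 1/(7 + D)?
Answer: -1216/17 ≈ -71.529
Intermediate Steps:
127*z(10, 10) - 79 = 127/(7 + 10) - 79 = 127/17 - 79 = -1216/17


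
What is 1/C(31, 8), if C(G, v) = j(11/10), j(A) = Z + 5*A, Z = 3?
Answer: 2/17 ≈ 0.11765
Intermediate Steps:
j(A) = 3 + 5*A
C(G, v) = 17/2 (C(G, v) = 3 + 5*(11/10) = 3 + 11/2 = 17/2)
1/C(31, 8) = 1/(17/2) = 2/17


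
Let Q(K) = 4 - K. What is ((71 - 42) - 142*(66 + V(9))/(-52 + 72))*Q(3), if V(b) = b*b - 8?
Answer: -9579/10 ≈ -957.90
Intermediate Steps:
V(b) = -8 + b**2 (V(b) = b**2 - 8 = -8 + b**2)
((71 - 42) - 142*(66 + V(9))/(-52 + 72))*Q(3) = ((71 - 42) - 142*(66 + (-8 + 9**2))/(-52 + 72))*(4 - 1*3) = (29 - 142/(20/(66 + (-8 + 81))))*(4 - 3) = (29 - 142/(20/(66 + 73)))*1 = (29 - 142/(20/139))*1 = (29 - 142/(20*(1/139)))*1 = (29 - 142/20/139)*1 = (29 - 142*139/20)*1 = (29 - 9869/10)*1 = -9579/10*1 = -9579/10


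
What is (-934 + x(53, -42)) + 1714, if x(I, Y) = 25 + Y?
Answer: 763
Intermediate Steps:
(-934 + x(53, -42)) + 1714 = (-934 + (25 - 42)) + 1714 = (-934 - 17) + 1714 = -951 + 1714 = 763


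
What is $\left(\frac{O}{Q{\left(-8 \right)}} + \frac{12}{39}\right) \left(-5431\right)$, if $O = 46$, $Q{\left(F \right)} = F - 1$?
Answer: $\frac{3052222}{117} \approx 26087.0$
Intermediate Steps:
$Q{\left(F \right)} = -1 + F$ ($Q{\left(F \right)} = F - 1 = -1 + F$)
$\left(\frac{O}{Q{\left(-8 \right)}} + \frac{12}{39}\right) \left(-5431\right) = \left(\frac{46}{-1 - 8} + \frac{12}{39}\right) \left(-5431\right) = \left(\frac{46}{-9} + 12 \cdot \frac{1}{39}\right) \left(-5431\right) = \left(46 \left(- \frac{1}{9}\right) + \frac{4}{13}\right) \left(-5431\right) = \left(- \frac{46}{9} + \frac{4}{13}\right) \left(-5431\right) = \left(- \frac{562}{117}\right) \left(-5431\right) = \frac{3052222}{117}$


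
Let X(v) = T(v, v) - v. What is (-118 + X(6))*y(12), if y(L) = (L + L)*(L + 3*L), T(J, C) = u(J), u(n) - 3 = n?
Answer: -132480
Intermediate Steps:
u(n) = 3 + n
T(J, C) = 3 + J
X(v) = 3 (X(v) = (3 + v) - v = 3)
y(L) = 8*L**2 (y(L) = (2*L)*(4*L) = 8*L**2)
(-118 + X(6))*y(12) = (-118 + 3)*(8*12**2) = -920*144 = -115*1152 = -132480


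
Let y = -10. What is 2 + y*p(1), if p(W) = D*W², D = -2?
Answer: 22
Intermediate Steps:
p(W) = -2*W²
2 + y*p(1) = 2 - (-20)*1² = 2 - (-20) = 2 - 10*(-2) = 2 + 20 = 22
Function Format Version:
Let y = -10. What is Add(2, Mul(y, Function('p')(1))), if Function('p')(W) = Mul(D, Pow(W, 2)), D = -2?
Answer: 22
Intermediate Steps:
Function('p')(W) = Mul(-2, Pow(W, 2))
Add(2, Mul(y, Function('p')(1))) = Add(2, Mul(-10, Mul(-2, Pow(1, 2)))) = Add(2, Mul(-10, Mul(-2, 1))) = Add(2, Mul(-10, -2)) = Add(2, 20) = 22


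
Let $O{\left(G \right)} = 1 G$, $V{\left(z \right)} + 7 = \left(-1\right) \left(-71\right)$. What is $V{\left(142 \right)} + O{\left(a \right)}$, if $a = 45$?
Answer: $109$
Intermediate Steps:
$V{\left(z \right)} = 64$ ($V{\left(z \right)} = -7 - -71 = -7 + 71 = 64$)
$O{\left(G \right)} = G$
$V{\left(142 \right)} + O{\left(a \right)} = 64 + 45 = 109$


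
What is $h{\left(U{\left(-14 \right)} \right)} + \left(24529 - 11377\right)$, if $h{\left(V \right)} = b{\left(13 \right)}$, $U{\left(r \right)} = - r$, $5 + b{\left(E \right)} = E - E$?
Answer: $13147$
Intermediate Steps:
$b{\left(E \right)} = -5$ ($b{\left(E \right)} = -5 + \left(E - E\right) = -5 + 0 = -5$)
$h{\left(V \right)} = -5$
$h{\left(U{\left(-14 \right)} \right)} + \left(24529 - 11377\right) = -5 + \left(24529 - 11377\right) = -5 + 13152 = 13147$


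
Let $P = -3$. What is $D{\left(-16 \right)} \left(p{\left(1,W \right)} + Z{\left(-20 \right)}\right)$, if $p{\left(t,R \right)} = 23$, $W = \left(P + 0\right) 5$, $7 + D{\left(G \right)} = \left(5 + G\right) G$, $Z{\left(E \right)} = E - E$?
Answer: $3887$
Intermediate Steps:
$Z{\left(E \right)} = 0$
$D{\left(G \right)} = -7 + G \left(5 + G\right)$ ($D{\left(G \right)} = -7 + \left(5 + G\right) G = -7 + G \left(5 + G\right)$)
$W = -15$ ($W = \left(-3 + 0\right) 5 = \left(-3\right) 5 = -15$)
$D{\left(-16 \right)} \left(p{\left(1,W \right)} + Z{\left(-20 \right)}\right) = \left(-7 + \left(-16\right)^{2} + 5 \left(-16\right)\right) \left(23 + 0\right) = \left(-7 + 256 - 80\right) 23 = 169 \cdot 23 = 3887$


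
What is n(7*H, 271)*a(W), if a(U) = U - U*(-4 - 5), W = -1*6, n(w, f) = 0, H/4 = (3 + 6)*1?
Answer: 0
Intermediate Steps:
H = 36 (H = 4*((3 + 6)*1) = 4*(9*1) = 4*9 = 36)
W = -6
a(U) = 10*U (a(U) = U - U*(-9) = U - (-9)*U = U + 9*U = 10*U)
n(7*H, 271)*a(W) = 0*(10*(-6)) = 0*(-60) = 0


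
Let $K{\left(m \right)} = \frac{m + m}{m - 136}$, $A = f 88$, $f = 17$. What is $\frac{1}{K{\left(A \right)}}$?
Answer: $\frac{5}{11} \approx 0.45455$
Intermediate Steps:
$A = 1496$ ($A = 17 \cdot 88 = 1496$)
$K{\left(m \right)} = \frac{2 m}{-136 + m}$
$\frac{1}{K{\left(A \right)}} = \frac{1}{2 \cdot 1496 \frac{1}{-136 + 1496}} = \frac{1}{2 \cdot 1496 \cdot \frac{1}{1360}} = \frac{1}{\frac{11}{5}} = \frac{5}{11}$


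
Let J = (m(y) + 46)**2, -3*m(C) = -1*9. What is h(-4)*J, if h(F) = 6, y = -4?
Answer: 14406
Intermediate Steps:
m(C) = 3 (m(C) = -(-1)*9/3 = -1/3*(-9) = 3)
J = 2401 (J = (3 + 46)**2 = 49**2 = 2401)
h(-4)*J = 6*2401 = 14406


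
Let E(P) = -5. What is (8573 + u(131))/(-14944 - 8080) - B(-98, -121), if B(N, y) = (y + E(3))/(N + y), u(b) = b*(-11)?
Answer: -371911/420188 ≈ -0.88511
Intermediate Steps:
u(b) = -11*b
B(N, y) = (-5 + y)/(N + y) (B(N, y) = (y - 5)/(N + y) = (-5 + y)/(N + y))
(8573 + u(131))/(-14944 - 8080) - B(-98, -121) = (8573 - 11*131)/(-14944 - 8080) - (-5 - 121)/(-98 - 121) = (8573 - 1441)/(-23024) - (-126)/(-219) = 7132*(-1/23024) - (-1)*(-126)/219 = -1783/5756 - 1*42/73 = -1783/5756 - 42/73 = -371911/420188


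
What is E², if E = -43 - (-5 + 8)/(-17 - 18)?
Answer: 2256004/1225 ≈ 1841.6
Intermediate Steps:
E = -1502/35 (E = -43 - 3/(-35) = -43 - 3*(-1)/35 = -43 - 1*(-3/35) = -43 + 3/35 = -1502/35 ≈ -42.914)
E² = (-1502/35)² = 2256004/1225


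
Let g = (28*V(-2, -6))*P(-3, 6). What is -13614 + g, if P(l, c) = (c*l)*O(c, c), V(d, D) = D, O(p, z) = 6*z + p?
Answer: 113394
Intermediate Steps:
O(p, z) = p + 6*z
P(l, c) = 7*l*c**2 (P(l, c) = (c*l)*(c + 6*c) = (c*l)*(7*c) = 7*l*c**2)
g = 127008 (g = (28*(-6))*(7*(-3)*6**2) = -1176*(-3)*36 = -168*(-756) = 127008)
-13614 + g = -13614 + 127008 = 113394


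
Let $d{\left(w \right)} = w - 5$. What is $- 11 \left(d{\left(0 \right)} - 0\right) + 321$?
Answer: $376$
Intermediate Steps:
$d{\left(w \right)} = -5 + w$ ($d{\left(w \right)} = w - 5 = -5 + w$)
$- 11 \left(d{\left(0 \right)} - 0\right) + 321 = - 11 \left(\left(-5 + 0\right) - 0\right) + 321 = - 11 \left(-5 + 0\right) + 321 = \left(-11\right) \left(-5\right) + 321 = 55 + 321 = 376$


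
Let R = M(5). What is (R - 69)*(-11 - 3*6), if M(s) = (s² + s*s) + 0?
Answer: 551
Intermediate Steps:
M(s) = 2*s² (M(s) = (s² + s²) + 0 = 2*s² + 0 = 2*s²)
R = 50 (R = 2*5² = 2*25 = 50)
(R - 69)*(-11 - 3*6) = (50 - 69)*(-11 - 3*6) = -19*(-11 - 18) = -19*(-29) = 551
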